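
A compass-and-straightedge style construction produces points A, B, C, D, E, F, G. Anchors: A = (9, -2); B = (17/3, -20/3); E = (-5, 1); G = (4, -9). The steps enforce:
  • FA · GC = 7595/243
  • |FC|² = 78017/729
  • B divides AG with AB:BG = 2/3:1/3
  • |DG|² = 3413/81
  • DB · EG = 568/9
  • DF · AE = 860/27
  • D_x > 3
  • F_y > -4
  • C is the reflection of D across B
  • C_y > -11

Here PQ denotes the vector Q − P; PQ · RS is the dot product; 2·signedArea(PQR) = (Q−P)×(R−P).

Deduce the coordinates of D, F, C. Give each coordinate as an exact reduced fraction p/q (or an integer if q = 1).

C = (73/9, -97/9)
D = (29/9, -23/9)
F = (20/27, -95/27)

1. D_x = 29/9  [line -9·x + 10·y + 491/9 = 0 ∩ |DG|² = 3413/81]
2. D_y = -23/9  [line -9·x + 10·y + 491/9 = 0 ∩ |DG|² = 3413/81]
   → D = (29/9, -23/9)
3. C_x = 73/9  [C is the reflection of D across B]
4. C_y = -97/9  [C is the reflection of D across B]
   → C = (73/9, -97/9)
5. F_x = 20/27  [DF · AE = 860/27 ∩ FA · GC = 7595/243]
6. F_y = -95/27  [DF · AE = 860/27 ∩ FA · GC = 7595/243]
   → F = (20/27, -95/27)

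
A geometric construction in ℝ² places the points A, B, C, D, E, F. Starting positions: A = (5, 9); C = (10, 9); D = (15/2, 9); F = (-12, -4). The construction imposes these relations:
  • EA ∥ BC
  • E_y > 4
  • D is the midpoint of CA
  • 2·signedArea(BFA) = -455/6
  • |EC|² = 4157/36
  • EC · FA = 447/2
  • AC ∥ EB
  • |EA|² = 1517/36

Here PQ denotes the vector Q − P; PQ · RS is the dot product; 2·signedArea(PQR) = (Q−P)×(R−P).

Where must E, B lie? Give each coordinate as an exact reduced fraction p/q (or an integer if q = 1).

1. E_x = 1/6  [line -17·x + -13·y + 127/2 = 0 ∩ |EC|² = 4157/36]
2. E_y = 14/3  [line -17·x + -13·y + 127/2 = 0 ∩ |EC|² = 4157/36]
   → E = (1/6, 14/3)
3. B_x = 31/6  [EA ∥ BC ∩ AC ∥ EB]
4. B_y = 14/3  [EA ∥ BC ∩ AC ∥ EB]
   → B = (31/6, 14/3)

B = (31/6, 14/3)
E = (1/6, 14/3)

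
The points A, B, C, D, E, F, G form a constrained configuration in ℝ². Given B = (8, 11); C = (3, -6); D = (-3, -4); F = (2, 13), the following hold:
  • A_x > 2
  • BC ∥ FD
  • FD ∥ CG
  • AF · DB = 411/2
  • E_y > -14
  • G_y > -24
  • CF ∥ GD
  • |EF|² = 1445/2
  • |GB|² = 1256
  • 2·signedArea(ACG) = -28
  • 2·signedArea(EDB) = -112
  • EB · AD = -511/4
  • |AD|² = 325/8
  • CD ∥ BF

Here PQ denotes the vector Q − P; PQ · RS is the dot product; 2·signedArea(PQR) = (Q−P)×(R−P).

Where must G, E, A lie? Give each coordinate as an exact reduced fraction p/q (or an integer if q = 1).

1. G_x = -2  [CF ∥ GD ∩ FD ∥ CG]
2. G_y = -23  [CF ∥ GD ∩ FD ∥ CG]
   → G = (-2, -23)
3. A_x = 11/4  [2·signedArea(ACG) = -28 ∩ AF · DB = 411/2]
4. A_y = -5/4  [2·signedArea(ACG) = -28 ∩ AF · DB = 411/2]
   → A = (11/4, -5/4)
5. E_x = -5/2  [EB · AD = -511/4 ∩ 2·signedArea(EDB) = -112]
6. E_y = -27/2  [EB · AD = -511/4 ∩ 2·signedArea(EDB) = -112]
   → E = (-5/2, -27/2)

A = (11/4, -5/4)
E = (-5/2, -27/2)
G = (-2, -23)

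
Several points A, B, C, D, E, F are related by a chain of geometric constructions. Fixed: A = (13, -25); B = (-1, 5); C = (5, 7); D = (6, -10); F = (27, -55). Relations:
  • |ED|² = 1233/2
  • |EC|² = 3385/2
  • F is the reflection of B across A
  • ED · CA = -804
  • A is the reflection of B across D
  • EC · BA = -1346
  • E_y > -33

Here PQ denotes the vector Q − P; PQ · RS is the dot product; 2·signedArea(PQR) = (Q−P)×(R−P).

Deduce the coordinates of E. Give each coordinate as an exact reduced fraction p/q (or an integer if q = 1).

1. E_x = 33/2  [EC · BA = -1346 ∩ ED · CA = -804]
2. E_y = -65/2  [EC · BA = -1346 ∩ ED · CA = -804]
   → E = (33/2, -65/2)

E = (33/2, -65/2)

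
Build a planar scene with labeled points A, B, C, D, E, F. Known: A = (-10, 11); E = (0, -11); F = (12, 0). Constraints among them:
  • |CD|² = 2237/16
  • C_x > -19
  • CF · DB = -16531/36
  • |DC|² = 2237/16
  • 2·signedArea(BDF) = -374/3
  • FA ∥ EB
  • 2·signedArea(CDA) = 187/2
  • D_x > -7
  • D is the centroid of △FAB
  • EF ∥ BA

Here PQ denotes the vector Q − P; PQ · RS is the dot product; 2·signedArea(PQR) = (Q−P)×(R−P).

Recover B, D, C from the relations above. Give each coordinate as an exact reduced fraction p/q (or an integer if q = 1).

1. B_x = -22  [EF ∥ BA ∩ FA ∥ EB]
2. B_y = 0  [EF ∥ BA ∩ FA ∥ EB]
   → B = (-22, 0)
3. D_x = -20/3  [D is the centroid of △FAB]
4. D_y = 11/3  [D is the centroid of △FAB]
   → D = (-20/3, 11/3)
5. C_x = -109/6  [CF · DB = -16531/36 ∩ 2·signedArea(CDA) = 187/2]
6. C_y = 11/12  [CF · DB = -16531/36 ∩ 2·signedArea(CDA) = 187/2]
   → C = (-109/6, 11/12)

B = (-22, 0)
C = (-109/6, 11/12)
D = (-20/3, 11/3)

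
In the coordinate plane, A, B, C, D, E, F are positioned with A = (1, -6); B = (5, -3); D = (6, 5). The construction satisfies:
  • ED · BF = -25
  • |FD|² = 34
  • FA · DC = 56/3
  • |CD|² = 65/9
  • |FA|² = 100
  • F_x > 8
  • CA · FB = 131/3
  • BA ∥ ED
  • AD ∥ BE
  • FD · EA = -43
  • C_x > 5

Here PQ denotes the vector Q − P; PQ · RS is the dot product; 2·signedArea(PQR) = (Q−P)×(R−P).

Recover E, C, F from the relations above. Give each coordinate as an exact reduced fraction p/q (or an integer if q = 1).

C = (17/3, 7/3)
E = (10, 8)
F = (9, 0)

1. E_x = 10  [BA ∥ ED ∩ AD ∥ BE]
2. E_y = 8  [BA ∥ ED ∩ AD ∥ BE]
   → E = (10, 8)
3. F_x = 9  [FD · EA = -43 ∩ ED · BF = -25]
4. F_y = 0  [FD · EA = -43 ∩ ED · BF = -25]
   → F = (9, 0)
5. C_x = 17/3  [line 4·x + 3·y + -89/3 = 0 ∩ |CD|² = 65/9]
6. C_y = 7/3  [line 4·x + 3·y + -89/3 = 0 ∩ |CD|² = 65/9]
   → C = (17/3, 7/3)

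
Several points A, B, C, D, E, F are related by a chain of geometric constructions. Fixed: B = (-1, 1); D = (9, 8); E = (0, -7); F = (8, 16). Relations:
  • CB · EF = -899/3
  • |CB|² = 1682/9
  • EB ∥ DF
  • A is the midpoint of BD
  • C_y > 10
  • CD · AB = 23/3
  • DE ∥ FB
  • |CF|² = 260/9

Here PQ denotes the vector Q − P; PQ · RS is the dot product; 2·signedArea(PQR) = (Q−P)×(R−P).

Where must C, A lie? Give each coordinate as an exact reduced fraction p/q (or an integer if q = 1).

A = (4, 9/2)
C = (26/3, 32/3)

1. A_x = 4  [A is the midpoint of BD]
2. A_y = 9/2  [A is the midpoint of BD]
   → A = (4, 9/2)
3. C_x = 26/3  [CB · EF = -899/3 ∩ CD · AB = 23/3]
4. C_y = 32/3  [CB · EF = -899/3 ∩ CD · AB = 23/3]
   → C = (26/3, 32/3)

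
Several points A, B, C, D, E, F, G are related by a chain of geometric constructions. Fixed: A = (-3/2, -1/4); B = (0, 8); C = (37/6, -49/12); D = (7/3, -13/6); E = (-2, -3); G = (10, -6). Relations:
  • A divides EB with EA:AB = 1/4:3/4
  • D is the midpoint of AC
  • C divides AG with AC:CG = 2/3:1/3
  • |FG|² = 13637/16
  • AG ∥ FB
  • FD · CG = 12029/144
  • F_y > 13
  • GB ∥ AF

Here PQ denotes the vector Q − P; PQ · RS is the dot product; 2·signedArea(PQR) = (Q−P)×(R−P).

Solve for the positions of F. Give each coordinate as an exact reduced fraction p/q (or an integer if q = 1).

F = (-23/2, 55/4)

1. F_x = -23/2  [AG ∥ FB ∩ GB ∥ AF]
2. F_y = 55/4  [AG ∥ FB ∩ GB ∥ AF]
   → F = (-23/2, 55/4)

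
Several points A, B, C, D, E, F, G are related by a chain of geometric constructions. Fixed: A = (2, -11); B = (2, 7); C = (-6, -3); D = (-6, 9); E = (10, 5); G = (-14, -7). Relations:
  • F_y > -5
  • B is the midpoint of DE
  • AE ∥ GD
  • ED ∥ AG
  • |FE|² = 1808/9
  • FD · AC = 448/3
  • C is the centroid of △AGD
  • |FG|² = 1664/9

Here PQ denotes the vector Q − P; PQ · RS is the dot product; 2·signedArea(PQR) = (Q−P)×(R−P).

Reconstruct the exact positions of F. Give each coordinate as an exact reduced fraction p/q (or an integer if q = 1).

1. F_x = -2/3  [line 8·x + -8·y + -88/3 = 0 ∩ |FG|² = 1664/9]
2. F_y = -13/3  [line 8·x + -8·y + -88/3 = 0 ∩ |FG|² = 1664/9]
   → F = (-2/3, -13/3)

F = (-2/3, -13/3)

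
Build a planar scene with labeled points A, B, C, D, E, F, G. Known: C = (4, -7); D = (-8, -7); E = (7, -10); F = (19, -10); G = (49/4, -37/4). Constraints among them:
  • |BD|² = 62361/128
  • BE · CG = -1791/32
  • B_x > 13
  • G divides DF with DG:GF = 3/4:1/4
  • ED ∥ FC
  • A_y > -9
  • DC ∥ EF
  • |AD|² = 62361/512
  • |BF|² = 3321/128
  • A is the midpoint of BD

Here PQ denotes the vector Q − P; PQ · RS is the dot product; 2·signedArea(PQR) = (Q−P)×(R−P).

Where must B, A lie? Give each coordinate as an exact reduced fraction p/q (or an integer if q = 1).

1. B_x = 223/16  [line -33/4·x + 9/4·y + 4359/32 = 0 ∩ |BD|² = 62361/128]
2. B_y = -151/16  [line -33/4·x + 9/4·y + 4359/32 = 0 ∩ |BD|² = 62361/128]
   → B = (223/16, -151/16)
3. A_x = 95/32  [A is the midpoint of BD]
4. A_y = -263/32  [A is the midpoint of BD]
   → A = (95/32, -263/32)

A = (95/32, -263/32)
B = (223/16, -151/16)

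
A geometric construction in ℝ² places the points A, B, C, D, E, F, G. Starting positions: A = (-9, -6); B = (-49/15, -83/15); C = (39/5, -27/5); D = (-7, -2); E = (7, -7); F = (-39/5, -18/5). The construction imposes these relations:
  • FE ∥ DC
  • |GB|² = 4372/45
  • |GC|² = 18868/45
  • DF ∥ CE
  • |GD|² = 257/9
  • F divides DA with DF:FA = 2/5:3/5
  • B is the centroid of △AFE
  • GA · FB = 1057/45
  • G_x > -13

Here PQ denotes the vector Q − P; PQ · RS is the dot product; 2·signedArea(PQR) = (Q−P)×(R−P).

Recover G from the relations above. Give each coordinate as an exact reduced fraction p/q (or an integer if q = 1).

1. G_x = -37/3  [line -68/15·x + 29/15·y + -2371/45 = 0 ∩ |GB|² = 4372/45]
2. G_y = -5/3  [line -68/15·x + 29/15·y + -2371/45 = 0 ∩ |GB|² = 4372/45]
   → G = (-37/3, -5/3)

G = (-37/3, -5/3)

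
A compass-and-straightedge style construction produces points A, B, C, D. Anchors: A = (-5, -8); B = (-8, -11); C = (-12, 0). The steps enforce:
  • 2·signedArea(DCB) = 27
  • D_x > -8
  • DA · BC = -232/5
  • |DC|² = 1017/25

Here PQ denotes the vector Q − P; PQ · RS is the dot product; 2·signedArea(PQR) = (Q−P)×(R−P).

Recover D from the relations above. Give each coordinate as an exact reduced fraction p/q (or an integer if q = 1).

D = (-39/5, -24/5)

1. D_x = -39/5  [2·signedArea(DCB) = 27 ∩ DA · BC = -232/5]
2. D_y = -24/5  [2·signedArea(DCB) = 27 ∩ DA · BC = -232/5]
   → D = (-39/5, -24/5)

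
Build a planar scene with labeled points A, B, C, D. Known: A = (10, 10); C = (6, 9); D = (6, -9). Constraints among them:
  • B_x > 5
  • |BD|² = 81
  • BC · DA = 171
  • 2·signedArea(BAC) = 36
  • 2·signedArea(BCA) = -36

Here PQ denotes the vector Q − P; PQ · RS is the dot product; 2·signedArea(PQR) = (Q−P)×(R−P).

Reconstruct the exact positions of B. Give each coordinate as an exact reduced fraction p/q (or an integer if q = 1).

B = (6, 0)

1. B_x = 6  [2·signedArea(BCA) = -36 ∩ BC · DA = 171]
2. B_y = 0  [2·signedArea(BCA) = -36 ∩ BC · DA = 171]
   → B = (6, 0)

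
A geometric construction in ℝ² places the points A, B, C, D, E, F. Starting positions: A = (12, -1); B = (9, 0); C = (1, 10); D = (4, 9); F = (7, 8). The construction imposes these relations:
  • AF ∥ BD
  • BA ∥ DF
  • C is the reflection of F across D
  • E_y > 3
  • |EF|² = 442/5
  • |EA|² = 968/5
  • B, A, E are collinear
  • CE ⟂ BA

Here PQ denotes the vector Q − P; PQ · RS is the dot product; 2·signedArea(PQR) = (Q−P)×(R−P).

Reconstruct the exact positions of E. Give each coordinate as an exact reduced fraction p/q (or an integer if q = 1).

1. E_x = -6/5  [B, A, E are collinear ∩ CE ⟂ BA]
2. E_y = 17/5  [B, A, E are collinear ∩ CE ⟂ BA]
   → E = (-6/5, 17/5)

E = (-6/5, 17/5)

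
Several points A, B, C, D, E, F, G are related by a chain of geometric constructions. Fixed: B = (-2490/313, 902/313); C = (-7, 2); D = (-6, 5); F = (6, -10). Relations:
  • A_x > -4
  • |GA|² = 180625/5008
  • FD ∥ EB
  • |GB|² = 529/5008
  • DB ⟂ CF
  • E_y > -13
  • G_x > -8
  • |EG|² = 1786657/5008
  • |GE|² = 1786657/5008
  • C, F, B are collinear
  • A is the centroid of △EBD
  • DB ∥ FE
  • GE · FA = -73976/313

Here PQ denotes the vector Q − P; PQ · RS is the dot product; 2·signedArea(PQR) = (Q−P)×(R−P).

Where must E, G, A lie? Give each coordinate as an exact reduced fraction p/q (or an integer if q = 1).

1. E_x = 1266/313  [FD ∥ EB ∩ DB ∥ FE]
2. E_y = -3793/313  [FD ∥ EB ∩ DB ∥ FE]
   → E = (1266/313, -3793/313)
3. A_x = -1034/313  [A is the centroid of △EBD]
4. A_y = -442/313  [A is the centroid of △EBD]
   → A = (-1034/313, -442/313)
5. G_x = -9661/1252  [line 2912/313·x + -2688/313·y + 29624/313 = 0 ∩ |GB|² = 529/5008]
6. G_y = 833/313  [line 2912/313·x + -2688/313·y + 29624/313 = 0 ∩ |GB|² = 529/5008]
   → G = (-9661/1252, 833/313)

A = (-1034/313, -442/313)
E = (1266/313, -3793/313)
G = (-9661/1252, 833/313)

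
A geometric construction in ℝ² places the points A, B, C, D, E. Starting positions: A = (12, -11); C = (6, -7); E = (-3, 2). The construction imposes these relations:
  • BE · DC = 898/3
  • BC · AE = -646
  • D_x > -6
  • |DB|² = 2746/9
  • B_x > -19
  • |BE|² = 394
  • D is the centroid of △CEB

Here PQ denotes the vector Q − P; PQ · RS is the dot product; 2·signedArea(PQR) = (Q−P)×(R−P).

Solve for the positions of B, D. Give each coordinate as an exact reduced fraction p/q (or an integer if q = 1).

B = (-18, 15)
D = (-5, 10/3)

1. B_x = -18  [line 15·x + -13·y + 465 = 0 ∩ |BE|² = 394]
2. B_y = 15  [line 15·x + -13·y + 465 = 0 ∩ |BE|² = 394]
   → B = (-18, 15)
3. D_x = -5  [BE · DC = 898/3 ∩ D is the centroid of △CEB]
4. D_y = 10/3  [BE · DC = 898/3 ∩ D is the centroid of △CEB]
   → D = (-5, 10/3)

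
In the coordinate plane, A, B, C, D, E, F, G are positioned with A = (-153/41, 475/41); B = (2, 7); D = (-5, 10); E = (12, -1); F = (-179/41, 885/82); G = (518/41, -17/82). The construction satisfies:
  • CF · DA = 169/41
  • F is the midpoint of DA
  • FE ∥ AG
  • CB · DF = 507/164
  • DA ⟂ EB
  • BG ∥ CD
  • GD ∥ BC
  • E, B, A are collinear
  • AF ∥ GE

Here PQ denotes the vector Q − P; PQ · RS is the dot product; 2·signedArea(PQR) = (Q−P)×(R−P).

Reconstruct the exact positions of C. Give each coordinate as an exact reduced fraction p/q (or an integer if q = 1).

C = (-641/41, 1411/82)

1. C_x = -641/41  [BG ∥ CD ∩ GD ∥ BC]
2. C_y = 1411/82  [BG ∥ CD ∩ GD ∥ BC]
   → C = (-641/41, 1411/82)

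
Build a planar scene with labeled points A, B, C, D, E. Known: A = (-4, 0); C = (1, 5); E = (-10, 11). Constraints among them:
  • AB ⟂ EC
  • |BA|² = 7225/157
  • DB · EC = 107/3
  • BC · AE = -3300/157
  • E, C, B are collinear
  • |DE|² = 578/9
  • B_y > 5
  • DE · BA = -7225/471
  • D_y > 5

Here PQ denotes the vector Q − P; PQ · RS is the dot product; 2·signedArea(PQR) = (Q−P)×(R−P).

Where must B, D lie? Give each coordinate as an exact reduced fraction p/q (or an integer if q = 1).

B = (-118/157, 935/157)
D = (-13/3, 16/3)

1. B_x = -118/157  [E, C, B are collinear ∩ AB ⟂ EC]
2. B_y = 935/157  [E, C, B are collinear ∩ AB ⟂ EC]
   → B = (-118/157, 935/157)
3. D_x = -13/3  [DB · EC = 107/3 ∩ DE · BA = -7225/471]
4. D_y = 16/3  [DB · EC = 107/3 ∩ DE · BA = -7225/471]
   → D = (-13/3, 16/3)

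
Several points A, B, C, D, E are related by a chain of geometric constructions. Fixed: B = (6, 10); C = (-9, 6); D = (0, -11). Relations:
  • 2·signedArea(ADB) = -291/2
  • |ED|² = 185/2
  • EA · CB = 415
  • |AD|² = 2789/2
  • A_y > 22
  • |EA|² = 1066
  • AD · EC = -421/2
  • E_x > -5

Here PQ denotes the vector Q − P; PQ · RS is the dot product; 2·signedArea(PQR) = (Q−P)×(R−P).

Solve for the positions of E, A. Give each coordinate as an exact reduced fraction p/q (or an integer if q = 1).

A = (33/2, 45/2)
E = (-9/2, -5/2)

1. A_x = 33/2  [line -21·x + 6·y + 423/2 = 0 ∩ |AD|² = 2789/2]
2. A_y = 45/2  [line -21·x + 6·y + 423/2 = 0 ∩ |AD|² = 2789/2]
   → A = (33/2, 45/2)
3. E_x = -9/2  [EA · CB = 415 ∩ AD · EC = -421/2]
4. E_y = -5/2  [EA · CB = 415 ∩ AD · EC = -421/2]
   → E = (-9/2, -5/2)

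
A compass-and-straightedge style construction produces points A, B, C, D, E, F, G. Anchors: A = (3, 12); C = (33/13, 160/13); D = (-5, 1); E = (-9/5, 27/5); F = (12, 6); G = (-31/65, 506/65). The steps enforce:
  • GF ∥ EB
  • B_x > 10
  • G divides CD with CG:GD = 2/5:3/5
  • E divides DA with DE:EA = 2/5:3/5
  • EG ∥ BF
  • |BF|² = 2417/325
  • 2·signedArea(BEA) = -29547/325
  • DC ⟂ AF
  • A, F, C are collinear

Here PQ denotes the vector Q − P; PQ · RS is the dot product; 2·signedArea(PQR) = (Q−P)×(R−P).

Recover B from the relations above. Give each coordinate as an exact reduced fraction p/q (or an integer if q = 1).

B = (694/65, 47/13)

1. B_x = 694/65  [EG ∥ BF ∩ GF ∥ EB]
2. B_y = 47/13  [EG ∥ BF ∩ GF ∥ EB]
   → B = (694/65, 47/13)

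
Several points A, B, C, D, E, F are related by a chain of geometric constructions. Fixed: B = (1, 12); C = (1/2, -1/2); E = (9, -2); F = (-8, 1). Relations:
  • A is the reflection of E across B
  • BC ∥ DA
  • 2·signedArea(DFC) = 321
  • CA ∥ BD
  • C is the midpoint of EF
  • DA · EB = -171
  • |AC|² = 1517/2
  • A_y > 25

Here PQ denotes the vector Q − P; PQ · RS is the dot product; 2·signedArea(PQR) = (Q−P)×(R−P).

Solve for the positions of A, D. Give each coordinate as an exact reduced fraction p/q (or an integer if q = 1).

1. A_x = -7  [A is the reflection of E across B]
2. A_y = 26  [A is the reflection of E across B]
   → A = (-7, 26)
3. D_x = -13/2  [BC ∥ DA ∩ CA ∥ BD]
4. D_y = 77/2  [BC ∥ DA ∩ CA ∥ BD]
   → D = (-13/2, 77/2)

A = (-7, 26)
D = (-13/2, 77/2)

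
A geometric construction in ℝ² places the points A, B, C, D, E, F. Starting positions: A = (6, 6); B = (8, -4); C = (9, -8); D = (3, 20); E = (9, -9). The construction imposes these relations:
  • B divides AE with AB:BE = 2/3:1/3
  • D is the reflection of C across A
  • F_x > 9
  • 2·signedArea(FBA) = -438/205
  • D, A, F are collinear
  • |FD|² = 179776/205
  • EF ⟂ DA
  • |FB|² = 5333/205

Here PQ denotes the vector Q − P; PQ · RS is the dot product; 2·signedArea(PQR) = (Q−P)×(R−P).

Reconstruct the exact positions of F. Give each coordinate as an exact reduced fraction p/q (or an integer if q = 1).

1. F_x = 1887/205  [D, A, F are collinear ∩ EF ⟂ DA]
2. F_y = -1836/205  [D, A, F are collinear ∩ EF ⟂ DA]
   → F = (1887/205, -1836/205)

F = (1887/205, -1836/205)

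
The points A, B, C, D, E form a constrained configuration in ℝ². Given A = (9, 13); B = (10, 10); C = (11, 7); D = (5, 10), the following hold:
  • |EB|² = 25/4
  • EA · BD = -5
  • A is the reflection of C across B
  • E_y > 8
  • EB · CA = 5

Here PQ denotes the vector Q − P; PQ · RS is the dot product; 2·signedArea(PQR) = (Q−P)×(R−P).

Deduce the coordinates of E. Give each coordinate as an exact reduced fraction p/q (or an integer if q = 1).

1. E_x = 8  [EB · CA = 5 ∩ EA · BD = -5]
2. E_y = 17/2  [EB · CA = 5 ∩ EA · BD = -5]
   → E = (8, 17/2)

E = (8, 17/2)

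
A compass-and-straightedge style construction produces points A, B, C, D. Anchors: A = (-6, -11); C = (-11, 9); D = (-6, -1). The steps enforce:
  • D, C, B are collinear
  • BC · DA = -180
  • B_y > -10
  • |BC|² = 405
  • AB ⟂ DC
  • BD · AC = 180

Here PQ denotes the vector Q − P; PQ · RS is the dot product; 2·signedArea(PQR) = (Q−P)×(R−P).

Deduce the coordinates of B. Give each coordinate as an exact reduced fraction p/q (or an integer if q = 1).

B = (-2, -9)

1. B_x = -2  [D, C, B are collinear ∩ AB ⟂ DC]
2. B_y = -9  [D, C, B are collinear ∩ AB ⟂ DC]
   → B = (-2, -9)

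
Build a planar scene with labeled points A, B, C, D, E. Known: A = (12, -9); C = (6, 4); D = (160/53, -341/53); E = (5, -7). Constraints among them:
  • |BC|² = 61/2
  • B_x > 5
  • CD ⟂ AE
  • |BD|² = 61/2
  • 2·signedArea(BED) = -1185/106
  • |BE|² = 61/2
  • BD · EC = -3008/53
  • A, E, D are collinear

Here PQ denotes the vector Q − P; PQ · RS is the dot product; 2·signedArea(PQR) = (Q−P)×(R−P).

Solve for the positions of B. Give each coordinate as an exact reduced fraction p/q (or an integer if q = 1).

1. B_x = 11/2  [BD · EC = -3008/53 ∩ 2·signedArea(BED) = -1185/106]
2. B_y = -3/2  [BD · EC = -3008/53 ∩ 2·signedArea(BED) = -1185/106]
   → B = (11/2, -3/2)

B = (11/2, -3/2)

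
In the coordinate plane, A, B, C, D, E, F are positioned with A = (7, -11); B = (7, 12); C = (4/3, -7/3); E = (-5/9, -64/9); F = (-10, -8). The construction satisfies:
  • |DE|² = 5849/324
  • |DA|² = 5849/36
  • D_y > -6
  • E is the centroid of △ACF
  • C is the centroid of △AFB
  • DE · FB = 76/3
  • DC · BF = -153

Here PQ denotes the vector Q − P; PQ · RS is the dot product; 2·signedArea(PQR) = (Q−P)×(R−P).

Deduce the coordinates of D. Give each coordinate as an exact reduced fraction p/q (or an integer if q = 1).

1. D_x = -13/3  [line 17·x + 20·y + 177 = 0 ∩ |DE|² = 5849/324]
2. D_y = -31/6  [line 17·x + 20·y + 177 = 0 ∩ |DE|² = 5849/324]
   → D = (-13/3, -31/6)

D = (-13/3, -31/6)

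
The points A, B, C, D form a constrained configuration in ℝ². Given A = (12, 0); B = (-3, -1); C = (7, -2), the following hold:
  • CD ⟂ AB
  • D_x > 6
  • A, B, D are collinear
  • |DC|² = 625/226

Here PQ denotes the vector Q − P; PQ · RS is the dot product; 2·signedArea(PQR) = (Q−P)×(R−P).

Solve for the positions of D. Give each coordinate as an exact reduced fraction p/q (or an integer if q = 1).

D = (1557/226, -77/226)

1. D_x = 1557/226  [A, B, D are collinear ∩ CD ⟂ AB]
2. D_y = -77/226  [A, B, D are collinear ∩ CD ⟂ AB]
   → D = (1557/226, -77/226)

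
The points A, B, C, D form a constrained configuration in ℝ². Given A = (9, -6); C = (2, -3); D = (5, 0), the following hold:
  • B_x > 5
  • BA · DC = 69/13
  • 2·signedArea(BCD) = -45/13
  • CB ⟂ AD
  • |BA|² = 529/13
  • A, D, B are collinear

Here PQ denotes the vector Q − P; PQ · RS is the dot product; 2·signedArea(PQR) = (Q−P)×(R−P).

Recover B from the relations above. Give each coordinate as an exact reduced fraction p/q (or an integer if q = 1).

1. B_x = 71/13  [A, D, B are collinear ∩ CB ⟂ AD]
2. B_y = -9/13  [A, D, B are collinear ∩ CB ⟂ AD]
   → B = (71/13, -9/13)

B = (71/13, -9/13)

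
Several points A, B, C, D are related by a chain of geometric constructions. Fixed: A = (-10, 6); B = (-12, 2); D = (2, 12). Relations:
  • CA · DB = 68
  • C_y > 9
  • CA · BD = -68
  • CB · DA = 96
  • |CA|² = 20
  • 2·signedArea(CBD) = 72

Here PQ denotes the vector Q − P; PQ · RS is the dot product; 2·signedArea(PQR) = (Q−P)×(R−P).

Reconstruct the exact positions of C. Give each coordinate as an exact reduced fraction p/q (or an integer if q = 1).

1. C_x = -8  [2·signedArea(CBD) = 72 ∩ CB · DA = 96]
2. C_y = 10  [2·signedArea(CBD) = 72 ∩ CB · DA = 96]
   → C = (-8, 10)

C = (-8, 10)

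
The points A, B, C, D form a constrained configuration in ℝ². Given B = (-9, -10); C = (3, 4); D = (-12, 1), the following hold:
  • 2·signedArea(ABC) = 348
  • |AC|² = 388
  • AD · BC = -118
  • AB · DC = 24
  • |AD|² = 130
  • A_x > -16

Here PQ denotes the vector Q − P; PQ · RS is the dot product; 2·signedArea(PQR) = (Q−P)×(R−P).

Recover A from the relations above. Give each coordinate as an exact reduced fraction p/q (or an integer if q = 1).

1. A_x = -15  [2·signedArea(ABC) = 348 ∩ AB · DC = 24]
2. A_y = 12  [2·signedArea(ABC) = 348 ∩ AB · DC = 24]
   → A = (-15, 12)

A = (-15, 12)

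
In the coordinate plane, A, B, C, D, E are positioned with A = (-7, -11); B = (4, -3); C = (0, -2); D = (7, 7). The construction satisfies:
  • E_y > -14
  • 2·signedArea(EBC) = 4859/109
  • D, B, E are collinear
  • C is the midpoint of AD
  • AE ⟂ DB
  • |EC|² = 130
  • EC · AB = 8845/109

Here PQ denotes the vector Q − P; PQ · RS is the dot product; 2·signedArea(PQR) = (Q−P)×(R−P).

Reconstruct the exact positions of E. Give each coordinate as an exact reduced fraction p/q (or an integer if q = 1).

E = (97/109, -1457/109)

1. E_x = 97/109  [D, B, E are collinear ∩ AE ⟂ DB]
2. E_y = -1457/109  [D, B, E are collinear ∩ AE ⟂ DB]
   → E = (97/109, -1457/109)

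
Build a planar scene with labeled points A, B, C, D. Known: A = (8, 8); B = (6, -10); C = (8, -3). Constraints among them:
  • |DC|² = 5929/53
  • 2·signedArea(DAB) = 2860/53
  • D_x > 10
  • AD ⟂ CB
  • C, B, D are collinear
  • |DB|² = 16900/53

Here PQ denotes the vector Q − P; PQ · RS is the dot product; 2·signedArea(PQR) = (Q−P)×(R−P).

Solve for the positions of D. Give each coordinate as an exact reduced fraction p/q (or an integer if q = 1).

D = (578/53, 380/53)

1. D_x = 578/53  [C, B, D are collinear ∩ AD ⟂ CB]
2. D_y = 380/53  [C, B, D are collinear ∩ AD ⟂ CB]
   → D = (578/53, 380/53)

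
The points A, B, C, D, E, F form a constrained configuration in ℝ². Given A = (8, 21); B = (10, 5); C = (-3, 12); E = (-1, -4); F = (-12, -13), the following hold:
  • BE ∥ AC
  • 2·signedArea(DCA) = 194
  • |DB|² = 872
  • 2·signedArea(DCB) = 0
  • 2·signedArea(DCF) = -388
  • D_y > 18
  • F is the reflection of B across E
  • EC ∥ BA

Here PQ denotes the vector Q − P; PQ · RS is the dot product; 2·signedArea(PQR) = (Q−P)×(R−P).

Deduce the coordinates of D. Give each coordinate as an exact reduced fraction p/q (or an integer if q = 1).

1. D_x = -16  [2·signedArea(DCB) = 0 ∩ 2·signedArea(DCA) = 194]
2. D_y = 19  [2·signedArea(DCB) = 0 ∩ 2·signedArea(DCA) = 194]
   → D = (-16, 19)

D = (-16, 19)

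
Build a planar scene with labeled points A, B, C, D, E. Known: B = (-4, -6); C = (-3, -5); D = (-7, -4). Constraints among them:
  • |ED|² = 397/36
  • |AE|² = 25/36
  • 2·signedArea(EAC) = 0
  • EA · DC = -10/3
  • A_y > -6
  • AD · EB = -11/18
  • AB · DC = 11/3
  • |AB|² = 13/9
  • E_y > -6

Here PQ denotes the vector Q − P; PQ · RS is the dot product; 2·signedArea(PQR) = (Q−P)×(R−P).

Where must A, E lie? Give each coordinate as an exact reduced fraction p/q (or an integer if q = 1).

A = (-14/3, -5)
E = (-23/6, -5)

1. A_x = -14/3  [line -4·x + 1·y + -41/3 = 0 ∩ |AB|² = 13/9]
2. A_y = -5  [line -4·x + 1·y + -41/3 = 0 ∩ |AB|² = 13/9]
   → A = (-14/3, -5)
3. E_x = -23/6  [AD · EB = -11/18 ∩ 2·signedArea(EAC) = 0]
4. E_y = -5  [AD · EB = -11/18 ∩ 2·signedArea(EAC) = 0]
   → E = (-23/6, -5)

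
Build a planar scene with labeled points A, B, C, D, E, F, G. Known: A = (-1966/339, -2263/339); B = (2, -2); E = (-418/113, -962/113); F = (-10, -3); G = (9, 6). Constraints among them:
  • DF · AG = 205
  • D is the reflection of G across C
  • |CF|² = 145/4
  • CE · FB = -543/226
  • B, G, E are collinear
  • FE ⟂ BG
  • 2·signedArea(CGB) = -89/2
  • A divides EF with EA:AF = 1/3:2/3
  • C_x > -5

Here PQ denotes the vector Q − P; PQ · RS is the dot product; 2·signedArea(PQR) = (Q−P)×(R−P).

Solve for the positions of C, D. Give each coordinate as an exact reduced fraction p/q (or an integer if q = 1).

C = (-4, -5/2)
D = (-17, -11)

1. C_x = -4  [2·signedArea(CGB) = -89/2 ∩ CE · FB = -543/226]
2. C_y = -5/2  [2·signedArea(CGB) = -89/2 ∩ CE · FB = -543/226]
   → C = (-4, -5/2)
3. D_x = -17  [D is the reflection of G across C]
4. D_y = -11  [D is the reflection of G across C]
   → D = (-17, -11)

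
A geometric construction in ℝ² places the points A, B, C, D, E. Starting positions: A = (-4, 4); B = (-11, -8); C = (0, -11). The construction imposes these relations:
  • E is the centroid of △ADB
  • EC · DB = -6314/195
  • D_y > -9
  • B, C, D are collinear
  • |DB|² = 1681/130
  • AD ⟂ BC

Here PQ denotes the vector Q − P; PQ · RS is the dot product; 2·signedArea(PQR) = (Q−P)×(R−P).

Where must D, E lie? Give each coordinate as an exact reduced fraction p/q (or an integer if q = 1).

D = (-979/130, -1163/130)
E = (-2929/390, -561/130)

1. D_x = -979/130  [B, C, D are collinear ∩ AD ⟂ BC]
2. D_y = -1163/130  [B, C, D are collinear ∩ AD ⟂ BC]
   → D = (-979/130, -1163/130)
3. E_x = -2929/390  [E is the centroid of △ADB]
4. E_y = -561/130  [E is the centroid of △ADB]
   → E = (-2929/390, -561/130)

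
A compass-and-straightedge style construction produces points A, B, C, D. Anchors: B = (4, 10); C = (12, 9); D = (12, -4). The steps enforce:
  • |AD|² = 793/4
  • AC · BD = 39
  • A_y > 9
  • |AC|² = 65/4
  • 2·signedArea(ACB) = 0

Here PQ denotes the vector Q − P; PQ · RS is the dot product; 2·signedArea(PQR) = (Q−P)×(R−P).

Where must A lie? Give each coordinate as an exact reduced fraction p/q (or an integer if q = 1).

A = (8, 19/2)

1. A_x = 8  [2·signedArea(ACB) = 0 ∩ AC · BD = 39]
2. A_y = 19/2  [2·signedArea(ACB) = 0 ∩ AC · BD = 39]
   → A = (8, 19/2)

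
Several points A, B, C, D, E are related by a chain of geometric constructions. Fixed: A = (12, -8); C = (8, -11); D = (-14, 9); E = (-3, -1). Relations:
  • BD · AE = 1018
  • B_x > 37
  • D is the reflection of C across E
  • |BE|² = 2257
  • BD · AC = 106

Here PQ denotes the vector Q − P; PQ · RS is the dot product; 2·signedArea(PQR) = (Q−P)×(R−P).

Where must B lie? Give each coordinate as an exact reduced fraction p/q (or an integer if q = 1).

B = (38, -25)

1. B_x = 38  [BD · AC = 106 ∩ BD · AE = 1018]
2. B_y = -25  [BD · AC = 106 ∩ BD · AE = 1018]
   → B = (38, -25)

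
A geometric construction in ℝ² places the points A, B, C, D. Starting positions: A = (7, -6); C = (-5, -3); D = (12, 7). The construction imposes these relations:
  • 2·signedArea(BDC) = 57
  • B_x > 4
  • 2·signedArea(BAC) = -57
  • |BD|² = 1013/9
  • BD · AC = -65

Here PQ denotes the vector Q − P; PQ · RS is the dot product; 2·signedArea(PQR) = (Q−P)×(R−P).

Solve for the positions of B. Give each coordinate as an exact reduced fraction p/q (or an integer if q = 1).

1. B_x = 14/3  [2·signedArea(BAC) = -57 ∩ 2·signedArea(BDC) = 57]
2. B_y = -2/3  [2·signedArea(BAC) = -57 ∩ 2·signedArea(BDC) = 57]
   → B = (14/3, -2/3)

B = (14/3, -2/3)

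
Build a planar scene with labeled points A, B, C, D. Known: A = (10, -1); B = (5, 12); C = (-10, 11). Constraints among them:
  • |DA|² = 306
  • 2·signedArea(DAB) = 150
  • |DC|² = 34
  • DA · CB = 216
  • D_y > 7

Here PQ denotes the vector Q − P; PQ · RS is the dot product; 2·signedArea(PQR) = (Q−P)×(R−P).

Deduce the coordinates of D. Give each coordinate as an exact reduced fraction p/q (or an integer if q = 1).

D = (-5, 8)

1. D_x = -5  [DA · CB = 216 ∩ 2·signedArea(DAB) = 150]
2. D_y = 8  [DA · CB = 216 ∩ 2·signedArea(DAB) = 150]
   → D = (-5, 8)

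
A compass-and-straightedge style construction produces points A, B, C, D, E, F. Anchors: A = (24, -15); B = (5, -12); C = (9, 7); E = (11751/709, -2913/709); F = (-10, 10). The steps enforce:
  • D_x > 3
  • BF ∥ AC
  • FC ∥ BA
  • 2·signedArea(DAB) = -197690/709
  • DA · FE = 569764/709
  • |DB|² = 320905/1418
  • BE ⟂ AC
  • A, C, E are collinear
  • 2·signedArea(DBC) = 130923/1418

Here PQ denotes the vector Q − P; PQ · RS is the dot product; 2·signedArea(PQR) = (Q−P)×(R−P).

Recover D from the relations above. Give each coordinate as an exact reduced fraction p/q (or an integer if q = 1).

1. D_x = 4661/1418  [2·signedArea(DAB) = -197690/709 ∩ 2·signedArea(DBC) = 130923/1418]
2. D_y = 4177/1418  [2·signedArea(DAB) = -197690/709 ∩ 2·signedArea(DBC) = 130923/1418]
   → D = (4661/1418, 4177/1418)

D = (4661/1418, 4177/1418)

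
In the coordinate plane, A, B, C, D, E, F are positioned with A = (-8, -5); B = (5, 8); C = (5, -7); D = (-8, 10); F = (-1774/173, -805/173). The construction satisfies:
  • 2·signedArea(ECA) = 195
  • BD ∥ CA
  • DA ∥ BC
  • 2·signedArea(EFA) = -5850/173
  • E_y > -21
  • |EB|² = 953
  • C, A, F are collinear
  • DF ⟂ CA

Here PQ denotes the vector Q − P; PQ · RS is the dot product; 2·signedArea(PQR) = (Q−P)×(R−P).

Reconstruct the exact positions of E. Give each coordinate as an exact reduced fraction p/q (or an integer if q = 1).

E = (-8, -20)

1. E_x = -8  [line 60/173·x + 390/173·y + 8280/173 = 0 ∩ |EB|² = 953]
2. E_y = -20  [line 60/173·x + 390/173·y + 8280/173 = 0 ∩ |EB|² = 953]
   → E = (-8, -20)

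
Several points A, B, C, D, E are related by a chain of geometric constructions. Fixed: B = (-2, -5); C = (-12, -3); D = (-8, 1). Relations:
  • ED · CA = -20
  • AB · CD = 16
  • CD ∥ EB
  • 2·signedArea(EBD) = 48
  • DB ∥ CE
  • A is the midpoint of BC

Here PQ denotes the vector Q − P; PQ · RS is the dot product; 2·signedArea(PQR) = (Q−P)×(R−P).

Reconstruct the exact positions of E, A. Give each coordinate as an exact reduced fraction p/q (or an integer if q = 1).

A = (-7, -4)
E = (-6, -9)

1. E_x = -6  [CD ∥ EB ∩ DB ∥ CE]
2. E_y = -9  [CD ∥ EB ∩ DB ∥ CE]
   → E = (-6, -9)
3. A_x = -7  [A is the midpoint of BC]
4. A_y = -4  [A is the midpoint of BC]
   → A = (-7, -4)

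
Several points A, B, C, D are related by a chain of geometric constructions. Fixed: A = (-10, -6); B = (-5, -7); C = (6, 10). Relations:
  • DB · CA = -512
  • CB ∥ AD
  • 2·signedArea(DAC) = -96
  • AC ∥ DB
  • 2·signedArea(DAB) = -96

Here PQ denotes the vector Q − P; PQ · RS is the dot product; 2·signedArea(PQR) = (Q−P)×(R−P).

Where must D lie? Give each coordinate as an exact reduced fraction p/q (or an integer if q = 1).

1. D_x = -21  [AC ∥ DB ∩ CB ∥ AD]
2. D_y = -23  [AC ∥ DB ∩ CB ∥ AD]
   → D = (-21, -23)

D = (-21, -23)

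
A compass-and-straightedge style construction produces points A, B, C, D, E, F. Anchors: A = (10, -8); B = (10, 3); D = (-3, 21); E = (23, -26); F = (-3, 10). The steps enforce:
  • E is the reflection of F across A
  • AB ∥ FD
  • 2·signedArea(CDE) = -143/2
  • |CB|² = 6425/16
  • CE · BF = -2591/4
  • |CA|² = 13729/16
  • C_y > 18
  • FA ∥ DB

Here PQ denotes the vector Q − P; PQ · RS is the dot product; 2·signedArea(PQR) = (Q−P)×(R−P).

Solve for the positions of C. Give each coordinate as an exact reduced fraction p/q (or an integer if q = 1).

1. C_x = -3  [2·signedArea(CDE) = -143/2 ∩ CE · BF = -2591/4]
2. C_y = 73/4  [2·signedArea(CDE) = -143/2 ∩ CE · BF = -2591/4]
   → C = (-3, 73/4)

C = (-3, 73/4)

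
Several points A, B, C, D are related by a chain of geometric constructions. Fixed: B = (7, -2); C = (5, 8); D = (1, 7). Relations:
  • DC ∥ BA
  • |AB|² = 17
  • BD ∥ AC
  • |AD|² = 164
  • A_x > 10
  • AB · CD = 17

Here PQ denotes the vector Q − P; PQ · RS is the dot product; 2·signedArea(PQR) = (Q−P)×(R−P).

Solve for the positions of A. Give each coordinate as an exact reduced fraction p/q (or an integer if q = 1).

1. A_x = 11  [BD ∥ AC ∩ DC ∥ BA]
2. A_y = -1  [BD ∥ AC ∩ DC ∥ BA]
   → A = (11, -1)

A = (11, -1)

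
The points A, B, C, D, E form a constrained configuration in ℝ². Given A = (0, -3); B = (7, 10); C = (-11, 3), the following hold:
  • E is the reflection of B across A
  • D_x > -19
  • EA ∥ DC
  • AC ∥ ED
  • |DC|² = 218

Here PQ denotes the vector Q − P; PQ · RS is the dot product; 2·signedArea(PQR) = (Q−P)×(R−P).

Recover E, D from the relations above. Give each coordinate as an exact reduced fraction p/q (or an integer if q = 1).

1. E_x = -7  [E is the reflection of B across A]
2. E_y = -16  [E is the reflection of B across A]
   → E = (-7, -16)
3. D_x = -18  [EA ∥ DC ∩ AC ∥ ED]
4. D_y = -10  [EA ∥ DC ∩ AC ∥ ED]
   → D = (-18, -10)

D = (-18, -10)
E = (-7, -16)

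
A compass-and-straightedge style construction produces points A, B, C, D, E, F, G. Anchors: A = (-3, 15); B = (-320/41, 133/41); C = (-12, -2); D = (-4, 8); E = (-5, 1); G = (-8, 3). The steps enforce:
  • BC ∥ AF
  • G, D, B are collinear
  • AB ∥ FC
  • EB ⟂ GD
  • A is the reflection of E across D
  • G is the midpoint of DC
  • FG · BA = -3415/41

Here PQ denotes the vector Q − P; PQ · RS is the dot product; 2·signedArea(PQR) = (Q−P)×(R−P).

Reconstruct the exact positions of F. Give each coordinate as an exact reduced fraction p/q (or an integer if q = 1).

F = (-295/41, 400/41)

1. F_x = -295/41  [AB ∥ FC ∩ BC ∥ AF]
2. F_y = 400/41  [AB ∥ FC ∩ BC ∥ AF]
   → F = (-295/41, 400/41)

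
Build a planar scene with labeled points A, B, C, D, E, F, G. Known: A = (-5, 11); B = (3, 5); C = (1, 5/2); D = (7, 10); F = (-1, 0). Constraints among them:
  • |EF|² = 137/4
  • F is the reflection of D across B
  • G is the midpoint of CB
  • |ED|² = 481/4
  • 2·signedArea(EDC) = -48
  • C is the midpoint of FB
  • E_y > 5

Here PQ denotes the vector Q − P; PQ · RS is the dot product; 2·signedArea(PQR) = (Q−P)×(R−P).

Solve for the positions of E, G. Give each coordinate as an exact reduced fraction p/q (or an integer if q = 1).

1. E_x = -3  [line 15/2·x + -6·y + 111/2 = 0 ∩ |EF|² = 137/4]
2. E_y = 11/2  [line 15/2·x + -6·y + 111/2 = 0 ∩ |EF|² = 137/4]
   → E = (-3, 11/2)
3. G_x = 2  [G is the midpoint of CB]
4. G_y = 15/4  [G is the midpoint of CB]
   → G = (2, 15/4)

E = (-3, 11/2)
G = (2, 15/4)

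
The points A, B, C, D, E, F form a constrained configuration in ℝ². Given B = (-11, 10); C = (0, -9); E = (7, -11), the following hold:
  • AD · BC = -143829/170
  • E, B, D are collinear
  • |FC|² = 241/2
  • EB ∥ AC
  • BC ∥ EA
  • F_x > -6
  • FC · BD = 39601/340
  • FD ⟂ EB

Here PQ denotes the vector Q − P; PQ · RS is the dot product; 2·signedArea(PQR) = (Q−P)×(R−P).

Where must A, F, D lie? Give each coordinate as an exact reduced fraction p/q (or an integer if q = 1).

A = (18, -30)
D = (-338/85, 307/170)
F = (-11/2, 1/2)

1. A_x = 18  [EB ∥ AC ∩ BC ∥ EA]
2. A_y = -30  [EB ∥ AC ∩ BC ∥ EA]
   → A = (18, -30)
3. D_x = -338/85  [E, B, D are collinear ∩ AD · BC = -143829/170]
4. D_y = 307/170  [E, B, D are collinear ∩ AD · BC = -143829/170]
   → D = (-338/85, 307/170)
5. F_x = -11/2  [line -597/85·x + 1393/170·y + -14527/340 = 0 ∩ |FC|² = 241/2]
6. F_y = 1/2  [line -597/85·x + 1393/170·y + -14527/340 = 0 ∩ |FC|² = 241/2]
   → F = (-11/2, 1/2)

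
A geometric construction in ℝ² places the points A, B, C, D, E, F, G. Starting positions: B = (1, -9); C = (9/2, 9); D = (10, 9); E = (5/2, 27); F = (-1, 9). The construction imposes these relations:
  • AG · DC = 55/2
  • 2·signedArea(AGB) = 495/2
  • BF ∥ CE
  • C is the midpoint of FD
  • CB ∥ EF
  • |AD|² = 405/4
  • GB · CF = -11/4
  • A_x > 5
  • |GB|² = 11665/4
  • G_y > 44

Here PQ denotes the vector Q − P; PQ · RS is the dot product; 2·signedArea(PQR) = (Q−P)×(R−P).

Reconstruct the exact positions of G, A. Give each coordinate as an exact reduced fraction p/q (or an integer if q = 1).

A = (11/2, 0)
G = (1/2, 45)

1. G_x = 1/2  [GB · CF = -11/4]
2. G_y = 45  [|GB|² = 11665/4]
   → G = (1/2, 45)
3. A_x = 11/2  [AG · DC = 55/2 ∩ 2·signedArea(AGB) = 495/2]
4. A_y = 0  [AG · DC = 55/2 ∩ 2·signedArea(AGB) = 495/2]
   → A = (11/2, 0)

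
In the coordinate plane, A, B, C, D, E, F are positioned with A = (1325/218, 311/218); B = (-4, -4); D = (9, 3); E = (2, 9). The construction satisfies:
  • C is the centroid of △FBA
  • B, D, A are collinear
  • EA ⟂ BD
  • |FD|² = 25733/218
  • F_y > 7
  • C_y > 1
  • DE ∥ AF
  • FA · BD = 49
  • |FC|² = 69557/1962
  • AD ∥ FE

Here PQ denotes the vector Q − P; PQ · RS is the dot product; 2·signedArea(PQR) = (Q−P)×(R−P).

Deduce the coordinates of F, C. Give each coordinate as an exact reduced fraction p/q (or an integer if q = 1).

1. F_x = -201/218  [AD ∥ FE ∩ DE ∥ AF]
2. F_y = 1619/218  [AD ∥ FE ∩ DE ∥ AF]
   → F = (-201/218, 1619/218)
3. C_x = 42/109  [C is the centroid of △FBA]
4. C_y = 529/327  [C is the centroid of △FBA]
   → C = (42/109, 529/327)

C = (42/109, 529/327)
F = (-201/218, 1619/218)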